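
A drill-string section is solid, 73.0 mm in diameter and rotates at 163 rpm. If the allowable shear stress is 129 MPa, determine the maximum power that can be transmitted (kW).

J = πd⁴/32 = π(0.0730)⁴/32 = 2.788×10^-6 m⁴.
T_max = τ_allow·J/r = 1.29×10^8 × 2.788×10^-6 / 0.0365 = 9853 N·m.
ω = 2π·163/60 = 17.07 rad/s, so P_max = T_max·ω = 1.682×10^5 W.

168 kW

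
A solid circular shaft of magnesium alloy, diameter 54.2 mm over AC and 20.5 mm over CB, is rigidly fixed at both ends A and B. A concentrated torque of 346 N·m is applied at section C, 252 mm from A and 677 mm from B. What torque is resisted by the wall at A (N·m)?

343 N·m

Compatibility: T_A·a/J_AC = T_B·b/J_CB with T_A + T_B = T₀.
J_AC = 8.47×10^-7 m⁴, J_CB = 1.73×10^-8 m⁴, so T_A = T₀·(J_AC/a)/((J_AC/a)+(J_CB/b)) = 343.4 N·m, T_B = 2.616 N·m.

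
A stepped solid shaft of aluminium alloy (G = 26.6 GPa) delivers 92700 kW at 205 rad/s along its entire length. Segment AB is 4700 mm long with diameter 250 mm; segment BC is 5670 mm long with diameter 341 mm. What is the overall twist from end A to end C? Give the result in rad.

0.281 rad

ω = 205 rad/s, so T = P/ω = 92700×10³ / 205.0 = 452200 N·m.
J_AB = π(0.250)⁴/32 = 3.83×10^-4 m⁴; J_BC = π(0.341)⁴/32 = 1.33×10^-3 m⁴.
θ = (T/G)·Σ L_i/J_i = (452200/26.6×10⁹)·(4.70/3.83×10^-4 + 5.67/1.33×10^-3) = 0.2810 rad.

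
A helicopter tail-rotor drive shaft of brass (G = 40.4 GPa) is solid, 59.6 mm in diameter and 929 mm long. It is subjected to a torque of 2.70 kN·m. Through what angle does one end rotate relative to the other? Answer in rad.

J = πd⁴/32 = π(0.0596)⁴/32 = 1.239×10^-6 m⁴.
θ = T·L/(G·J) = 2700 × 0.929 / (40.4×10⁹ × 1.239×10^-6) = 0.05012 rad.

0.0501 rad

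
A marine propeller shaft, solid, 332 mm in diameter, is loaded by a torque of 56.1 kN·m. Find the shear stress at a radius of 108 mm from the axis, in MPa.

J = πd⁴/32 = π(0.332)⁴/32 = 1.193×10^-3 m⁴.
Shear stress varies linearly with radius: τ = T·r/J = 56100 × 0.108 / 1.193×10^-3 = 5.080×10^6 Pa.

5.08 MPa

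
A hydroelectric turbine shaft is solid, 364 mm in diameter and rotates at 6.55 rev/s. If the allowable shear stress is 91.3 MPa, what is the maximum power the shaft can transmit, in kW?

35600 kW

J = πd⁴/32 = π(0.364)⁴/32 = 1.723×10^-3 m⁴.
T_max = τ_allow·J/r = 9.13×10^7 × 1.723×10^-3 / 0.182 = 864600 N·m.
ω = 2π·6.55 = 41.15 rad/s, so P_max = T_max·ω = 3.558×10^7 W.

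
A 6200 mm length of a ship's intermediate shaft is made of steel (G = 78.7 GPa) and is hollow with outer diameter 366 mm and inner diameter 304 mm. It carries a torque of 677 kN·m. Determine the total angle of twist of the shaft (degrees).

3.31°

J = π(d_o⁴ − d_i⁴)/32 = π(0.366⁴ − 0.304⁴)/32 = 9.232×10^-4 m⁴.
θ = T·L/(G·J) = 677000 × 6.20 / (78.7×10⁹ × 9.232×10^-4) = 0.05777 rad.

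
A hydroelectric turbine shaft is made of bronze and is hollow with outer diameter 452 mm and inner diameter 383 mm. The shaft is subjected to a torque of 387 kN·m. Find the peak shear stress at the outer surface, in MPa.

44.1 MPa

J = π(d_o⁴ − d_i⁴)/32 = π(0.452⁴ − 0.383⁴)/32 = 1.985×10^-3 m⁴.
τ_max = T·r/J = 387000 × 0.226 / 1.985×10^-3 = 4.405×10^7 Pa.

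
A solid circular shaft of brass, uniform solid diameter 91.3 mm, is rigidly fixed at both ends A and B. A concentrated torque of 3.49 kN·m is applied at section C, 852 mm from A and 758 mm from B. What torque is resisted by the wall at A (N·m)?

1640 N·m

With uniform GJ and both ends fixed, compatibility θ_AC = θ_CB gives T_A·a = T_B·b, together with T_A + T_B = T₀.
T_A = T₀·b/(a+b) = 3490·758/1610 = 1643 N·m; T_B = 1847 N·m.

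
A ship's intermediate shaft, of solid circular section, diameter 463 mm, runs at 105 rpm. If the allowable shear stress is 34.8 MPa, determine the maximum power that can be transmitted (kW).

J = πd⁴/32 = π(0.463)⁴/32 = 4.512×10^-3 m⁴.
T_max = τ_allow·J/r = 3.48×10^7 × 4.512×10^-3 / 0.232 = 678200 N·m.
ω = 2π·105/60 = 11.00 rad/s, so P_max = T_max·ω = 7.457×10^6 W.

7460 kW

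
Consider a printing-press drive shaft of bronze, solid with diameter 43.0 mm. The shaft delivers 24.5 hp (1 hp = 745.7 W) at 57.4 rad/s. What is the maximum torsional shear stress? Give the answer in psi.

2960 psi

ω = 57.4 rad/s, so T = P/ω = 24.5×745.7 / 57.40 = 318.3 N·m.
J = πd⁴/32 = π(0.0430)⁴/32 = 3.356×10^-7 m⁴.
τ_max = T·r/J = 318.3 × 0.0215 / 3.356×10^-7 = 2.039×10^7 Pa.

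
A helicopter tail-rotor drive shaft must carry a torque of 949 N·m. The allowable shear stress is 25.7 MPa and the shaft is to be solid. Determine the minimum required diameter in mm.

57.3 mm

For a solid shaft τ_max = 16T/(πd³), so d = (16T/(π τ_allow))^(1/3) = (16·949.0/(π·2.57×10^7))^(1/3) = 0.05729 m.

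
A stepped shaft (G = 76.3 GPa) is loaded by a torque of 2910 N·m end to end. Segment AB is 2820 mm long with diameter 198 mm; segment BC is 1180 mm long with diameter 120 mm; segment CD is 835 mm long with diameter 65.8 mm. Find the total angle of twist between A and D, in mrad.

20.2 mrad

J_AB = π(0.198)⁴/32 = 1.51×10^-4 m⁴; J_BC = π(0.120)⁴/32 = 2.04×10^-5 m⁴; J_CD = π(0.0658)⁴/32 = 1.84×10^-6 m⁴.
θ = (T/G)·Σ L_i/J_i = (2910/76.3×10⁹)·(2.82/1.51×10^-4 + 1.18/2.04×10^-5 + 0.835/1.84×10^-6) = 0.02023 rad.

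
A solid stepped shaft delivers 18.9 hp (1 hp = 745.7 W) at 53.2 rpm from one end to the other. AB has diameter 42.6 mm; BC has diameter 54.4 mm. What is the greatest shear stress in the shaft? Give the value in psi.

ω = 2π·53.2/60 = 5.571 rad/s, so T = P/ω = 18.9×745.7 / 5.571 = 2530 N·m.
Under the same torque, τ_max = 16T/(πd³) is largest where d is smallest — segment AB (d = 42.6 mm).
τ_max = 16·2530/(π·(0.0426)³) = 1.667×10^8 Pa.

24200 psi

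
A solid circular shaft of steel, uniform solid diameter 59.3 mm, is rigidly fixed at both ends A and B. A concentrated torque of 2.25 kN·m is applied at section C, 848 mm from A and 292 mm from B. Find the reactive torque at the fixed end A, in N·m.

With uniform GJ and both ends fixed, compatibility θ_AC = θ_CB gives T_A·a = T_B·b, together with T_A + T_B = T₀.
T_A = T₀·b/(a+b) = 2250·292/1140 = 576.3 N·m; T_B = 1674 N·m.

576 N·m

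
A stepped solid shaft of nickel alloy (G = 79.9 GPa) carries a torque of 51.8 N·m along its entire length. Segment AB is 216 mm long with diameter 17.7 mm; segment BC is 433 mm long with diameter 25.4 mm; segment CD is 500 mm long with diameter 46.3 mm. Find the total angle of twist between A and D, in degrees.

J_AB = π(0.0177)⁴/32 = 9.64×10^-9 m⁴; J_BC = π(0.0254)⁴/32 = 4.09×10^-8 m⁴; J_CD = π(0.0463)⁴/32 = 4.51×10^-7 m⁴.
θ = (T/G)·Σ L_i/J_i = (51.80/79.9×10⁹)·(0.216/9.64×10^-9 + 0.433/4.09×10^-8 + 0.500/4.51×10^-7) = 0.02212 rad.

1.27°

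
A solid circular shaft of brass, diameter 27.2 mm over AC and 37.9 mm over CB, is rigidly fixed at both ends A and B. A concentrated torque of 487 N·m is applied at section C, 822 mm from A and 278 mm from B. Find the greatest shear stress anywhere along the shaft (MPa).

Compatibility: T_A·a/J_AC = T_B·b/J_CB with T_A + T_B = T₀.
J_AC = 5.37×10^-8 m⁴, J_CB = 2.03×10^-7 m⁴, so T_A = T₀·(J_AC/a)/((J_AC/a)+(J_CB/b)) = 40.10 N·m, T_B = 446.9 N·m.
τ in each portion: τ_AC = 1.01×10^7 Pa, τ_CB = 4.18×10^7 Pa; maximum is in CB.
τ_max = T_CB·r/J = 446.9·0.0189/2.03×10^-7 = 4.181×10^7 Pa.

41.8 MPa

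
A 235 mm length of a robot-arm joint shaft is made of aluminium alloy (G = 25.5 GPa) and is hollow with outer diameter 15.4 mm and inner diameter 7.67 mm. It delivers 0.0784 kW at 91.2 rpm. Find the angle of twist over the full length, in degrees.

0.836°

ω = 2π·91.2/60 = 9.550 rad/s, so T = P/ω = 0.0784×10³ / 9.550 = 8.209 N·m.
J = π(d_o⁴ − d_i⁴)/32 = π(0.0154⁴ − 0.00767⁴)/32 = 5.182×10^-9 m⁴.
θ = T·L/(G·J) = 8.209 × 0.235 / (25.5×10⁹ × 5.182×10^-9) = 0.01460 rad.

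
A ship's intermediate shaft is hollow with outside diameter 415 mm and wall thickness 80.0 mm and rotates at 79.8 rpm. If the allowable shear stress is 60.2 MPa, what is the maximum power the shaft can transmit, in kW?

J = π(d_o⁴ − d_i⁴)/32 = π(0.415⁴ − 0.255⁴)/32 = 2.497×10^-3 m⁴.
T_max = τ_allow·J/r = 6.02×10^7 × 2.497×10^-3 / 0.207 = 724400 N·m.
ω = 2π·79.8/60 = 8.357 rad/s, so P_max = T_max·ω = 6.054×10^6 W.

6050 kW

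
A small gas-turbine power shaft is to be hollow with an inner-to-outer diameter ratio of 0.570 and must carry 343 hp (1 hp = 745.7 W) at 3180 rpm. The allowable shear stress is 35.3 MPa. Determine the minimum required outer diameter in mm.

ω = 2π·3180/60 = 333.0 rad/s, so T = P/ω = 343×745.7 / 333.0 = 768.1 N·m.
For a hollow shaft with d_i/d_o = 0.570: τ_max = 16T/(π d_o³ (1−k⁴)), so d_o = [16T/(π τ_allow (1−k⁴))]^(1/3) = [16·768.1/(π·3.53×10^7·0.8944)]^(1/3) = 0.04985 m.

49.9 mm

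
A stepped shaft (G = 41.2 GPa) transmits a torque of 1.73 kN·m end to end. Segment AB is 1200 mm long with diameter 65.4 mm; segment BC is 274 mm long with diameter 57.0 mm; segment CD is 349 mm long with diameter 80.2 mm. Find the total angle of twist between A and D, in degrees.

J_AB = π(0.0654)⁴/32 = 1.80×10^-6 m⁴; J_BC = π(0.0570)⁴/32 = 1.04×10^-6 m⁴; J_CD = π(0.0802)⁴/32 = 4.06×10^-6 m⁴.
θ = (T/G)·Σ L_i/J_i = (1730/41.2×10⁹)·(1.20/1.80×10^-6 + 0.274/1.04×10^-6 + 0.349/4.06×10^-6) = 0.04277 rad.

2.45°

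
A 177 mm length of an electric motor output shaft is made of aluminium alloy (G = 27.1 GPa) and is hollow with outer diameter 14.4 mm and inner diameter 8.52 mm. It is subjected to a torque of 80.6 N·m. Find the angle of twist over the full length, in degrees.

8.14°

J = π(d_o⁴ − d_i⁴)/32 = π(0.0144⁴ − 0.00852⁴)/32 = 3.704×10^-9 m⁴.
θ = T·L/(G·J) = 80.60 × 0.177 / (27.1×10⁹ × 3.704×10^-9) = 0.1421 rad.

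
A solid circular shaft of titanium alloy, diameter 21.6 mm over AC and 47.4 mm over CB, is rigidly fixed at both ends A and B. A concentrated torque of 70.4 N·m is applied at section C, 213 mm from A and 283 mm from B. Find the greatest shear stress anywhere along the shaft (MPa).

Compatibility: T_A·a/J_AC = T_B·b/J_CB with T_A + T_B = T₀.
J_AC = 2.14×10^-8 m⁴, J_CB = 4.96×10^-7 m⁴, so T_A = T₀·(J_AC/a)/((J_AC/a)+(J_CB/b)) = 3.815 N·m, T_B = 66.59 N·m.
τ in each portion: τ_AC = 1.93×10^6 Pa, τ_CB = 3.18×10^6 Pa; maximum is in CB.
τ_max = T_CB·r/J = 66.59·0.0237/4.96×10^-7 = 3.184×10^6 Pa.

3.18 MPa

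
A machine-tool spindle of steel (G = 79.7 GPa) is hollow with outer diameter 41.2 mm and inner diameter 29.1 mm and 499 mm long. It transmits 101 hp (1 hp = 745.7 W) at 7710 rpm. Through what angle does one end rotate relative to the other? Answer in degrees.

0.157°

ω = 2π·7710/60 = 807.4 rad/s, so T = P/ω = 101×745.7 / 807.4 = 93.28 N·m.
J = π(d_o⁴ − d_i⁴)/32 = π(0.0412⁴ − 0.0291⁴)/32 = 2.125×10^-7 m⁴.
θ = T·L/(G·J) = 93.28 × 0.499 / (79.7×10⁹ × 2.125×10^-7) = 2.749×10^-3 rad.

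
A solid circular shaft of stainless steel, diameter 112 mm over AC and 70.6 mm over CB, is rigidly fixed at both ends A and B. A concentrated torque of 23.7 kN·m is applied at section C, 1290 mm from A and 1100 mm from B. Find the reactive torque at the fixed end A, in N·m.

20000 N·m

Compatibility: T_A·a/J_AC = T_B·b/J_CB with T_A + T_B = T₀.
J_AC = 1.54×10^-5 m⁴, J_CB = 2.44×10^-6 m⁴, so T_A = T₀·(J_AC/a)/((J_AC/a)+(J_CB/b)) = 20000 N·m, T_B = 3703 N·m.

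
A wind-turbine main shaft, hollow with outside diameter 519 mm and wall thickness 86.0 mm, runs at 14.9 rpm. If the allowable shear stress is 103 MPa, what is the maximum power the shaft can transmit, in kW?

3530 kW

J = π(d_o⁴ − d_i⁴)/32 = π(0.519⁴ − 0.347⁴)/32 = 5.700×10^-3 m⁴.
T_max = τ_allow·J/r = 1.03×10^8 × 5.700×10^-3 / 0.260 = 2.262e6 N·m.
ω = 2π·14.9/60 = 1.560 rad/s, so P_max = T_max·ω = 3.530×10^6 W.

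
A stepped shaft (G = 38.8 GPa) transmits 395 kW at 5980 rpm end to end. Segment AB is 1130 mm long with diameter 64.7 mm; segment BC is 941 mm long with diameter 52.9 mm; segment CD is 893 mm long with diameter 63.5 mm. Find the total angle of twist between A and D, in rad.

ω = 2π·5980/60 = 626.2 rad/s, so T = P/ω = 395×10³ / 626.2 = 630.8 N·m.
J_AB = π(0.0647)⁴/32 = 1.72×10^-6 m⁴; J_BC = π(0.0529)⁴/32 = 7.69×10^-7 m⁴; J_CD = π(0.0635)⁴/32 = 1.60×10^-6 m⁴.
θ = (T/G)·Σ L_i/J_i = (630.8/38.8×10⁹)·(1.13/1.72×10^-6 + 0.941/7.69×10^-7 + 0.893/1.60×10^-6) = 0.03967 rad.

0.0397 rad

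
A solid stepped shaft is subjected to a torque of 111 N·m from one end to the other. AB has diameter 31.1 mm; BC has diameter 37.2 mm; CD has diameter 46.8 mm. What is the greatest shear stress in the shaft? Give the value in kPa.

Under the same torque, τ_max = 16T/(πd³) is largest where d is smallest — segment AB (d = 31.1 mm).
τ_max = 16·111.0/(π·(0.0311)³) = 1.879×10^7 Pa.

18800 kPa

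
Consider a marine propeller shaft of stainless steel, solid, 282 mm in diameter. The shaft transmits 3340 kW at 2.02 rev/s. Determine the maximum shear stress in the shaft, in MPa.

ω = 2π·2.02 = 12.69 rad/s, so T = P/ω = 3340×10³ / 12.69 = 263200 N·m.
J = πd⁴/32 = π(0.282)⁴/32 = 6.209×10^-4 m⁴.
τ_max = T·r/J = 263200 × 0.141 / 6.209×10^-4 = 5.976×10^7 Pa.

59.8 MPa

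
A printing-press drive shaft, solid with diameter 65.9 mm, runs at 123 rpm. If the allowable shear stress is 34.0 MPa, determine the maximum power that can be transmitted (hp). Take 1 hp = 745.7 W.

33.0 hp

J = πd⁴/32 = π(0.0659)⁴/32 = 1.852×10^-6 m⁴.
T_max = τ_allow·J/r = 3.40×10^7 × 1.852×10^-6 / 0.0330 = 1911 N·m.
ω = 2π·123/60 = 12.88 rad/s, so P_max = T_max·ω = 2.461×10^4 W.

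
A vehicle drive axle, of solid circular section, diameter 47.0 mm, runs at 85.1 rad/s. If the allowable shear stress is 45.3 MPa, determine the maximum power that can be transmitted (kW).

78.6 kW

J = πd⁴/32 = π(0.0470)⁴/32 = 4.791×10^-7 m⁴.
T_max = τ_allow·J/r = 4.53×10^7 × 4.791×10^-7 / 0.0235 = 923.5 N·m.
ω = 85.1 rad/s, so P_max = T_max·ω = 7.859×10^4 W.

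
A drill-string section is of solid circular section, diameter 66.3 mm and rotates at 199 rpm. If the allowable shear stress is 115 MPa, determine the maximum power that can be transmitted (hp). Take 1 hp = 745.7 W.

J = πd⁴/32 = π(0.0663)⁴/32 = 1.897×10^-6 m⁴.
T_max = τ_allow·J/r = 1.15×10^8 × 1.897×10^-6 / 0.0331 = 6581 N·m.
ω = 2π·199/60 = 20.84 rad/s, so P_max = T_max·ω = 1.371×10^5 W.

184 hp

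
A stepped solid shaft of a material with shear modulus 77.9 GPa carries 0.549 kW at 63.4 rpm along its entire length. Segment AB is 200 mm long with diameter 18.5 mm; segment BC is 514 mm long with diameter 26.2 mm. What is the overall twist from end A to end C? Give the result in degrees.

1.73°

ω = 2π·63.4/60 = 6.639 rad/s, so T = P/ω = 0.549×10³ / 6.639 = 82.69 N·m.
J_AB = π(0.0185)⁴/32 = 1.15×10^-8 m⁴; J_BC = π(0.0262)⁴/32 = 4.63×10^-8 m⁴.
θ = (T/G)·Σ L_i/J_i = (82.69/77.9×10⁹)·(0.200/1.15×10^-8 + 0.514/4.63×10^-8) = 0.03026 rad.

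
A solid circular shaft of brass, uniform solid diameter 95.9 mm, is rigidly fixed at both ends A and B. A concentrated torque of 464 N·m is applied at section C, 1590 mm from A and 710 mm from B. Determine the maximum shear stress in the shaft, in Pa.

With uniform GJ and both ends fixed, compatibility θ_AC = θ_CB gives T_A·a = T_B·b, together with T_A + T_B = T₀.
T_A = T₀·b/(a+b) = 464.0·710/2300 = 143.2 N·m; T_B = 320.8 N·m.
τ in each portion: τ_AC = 8.27×10^5 Pa, τ_CB = 1.85×10^6 Pa; maximum is in CB.
τ_max = T_CB·r/J = 320.8·0.0479/8.30×10^-6 = 1.852×10^6 Pa.

1.85e6 Pa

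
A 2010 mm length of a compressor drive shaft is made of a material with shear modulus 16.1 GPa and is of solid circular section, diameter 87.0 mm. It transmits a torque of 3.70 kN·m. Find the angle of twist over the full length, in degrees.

J = πd⁴/32 = π(0.0870)⁴/32 = 5.624×10^-6 m⁴.
θ = T·L/(G·J) = 3700 × 2.01 / (16.1×10⁹ × 5.624×10^-6) = 0.08213 rad.

4.71°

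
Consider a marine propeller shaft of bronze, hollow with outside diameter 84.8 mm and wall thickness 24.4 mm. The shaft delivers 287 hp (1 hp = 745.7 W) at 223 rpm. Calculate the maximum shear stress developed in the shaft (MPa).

79.1 MPa

ω = 2π·223/60 = 23.35 rad/s, so T = P/ω = 287×745.7 / 23.35 = 9165 N·m.
J = π(d_o⁴ − d_i⁴)/32 = π(0.0848⁴ − 0.0360⁴)/32 = 4.912×10^-6 m⁴.
τ_max = T·r/J = 9165 × 0.0424 / 4.912×10^-6 = 7.911×10^7 Pa.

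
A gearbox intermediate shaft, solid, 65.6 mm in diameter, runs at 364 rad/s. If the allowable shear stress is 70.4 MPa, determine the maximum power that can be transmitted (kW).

1420 kW

J = πd⁴/32 = π(0.0656)⁴/32 = 1.818×10^-6 m⁴.
T_max = τ_allow·J/r = 7.04×10^7 × 1.818×10^-6 / 0.0328 = 3902 N·m.
ω = 364 rad/s, so P_max = T_max·ω = 1.420×10^6 W.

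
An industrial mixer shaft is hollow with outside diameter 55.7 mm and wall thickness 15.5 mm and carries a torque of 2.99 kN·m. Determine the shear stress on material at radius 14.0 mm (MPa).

J = π(d_o⁴ − d_i⁴)/32 = π(0.0557⁴ − 0.0247⁴)/32 = 9.084×10^-7 m⁴.
Shear stress varies linearly with radius: τ = T·r/J = 2990 × 0.0140 / 9.084×10^-7 = 4.608×10^7 Pa.

46.1 MPa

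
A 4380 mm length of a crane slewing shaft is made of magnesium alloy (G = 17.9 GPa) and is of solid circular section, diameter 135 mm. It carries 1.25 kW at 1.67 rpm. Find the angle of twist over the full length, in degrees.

3.07°

ω = 2π·1.67/60 = 0.1749 rad/s, so T = P/ω = 1.25×10³ / 0.1749 = 7148 N·m.
J = πd⁴/32 = π(0.135)⁴/32 = 3.261×10^-5 m⁴.
θ = T·L/(G·J) = 7148 × 4.38 / (17.9×10⁹ × 3.261×10^-5) = 0.05364 rad.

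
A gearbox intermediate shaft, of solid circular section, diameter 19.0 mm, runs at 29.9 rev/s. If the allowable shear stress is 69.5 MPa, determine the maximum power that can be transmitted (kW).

J = πd⁴/32 = π(0.0190)⁴/32 = 1.279×10^-8 m⁴.
T_max = τ_allow·J/r = 6.95×10^7 × 1.279×10^-8 / 0.00950 = 93.60 N·m.
ω = 2π·29.9 = 187.9 rad/s, so P_max = T_max·ω = 1.758×10^4 W.

17.6 kW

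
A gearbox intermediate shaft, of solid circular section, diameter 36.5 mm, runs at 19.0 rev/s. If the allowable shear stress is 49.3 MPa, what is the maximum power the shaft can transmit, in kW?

J = πd⁴/32 = π(0.0365)⁴/32 = 1.742×10^-7 m⁴.
T_max = τ_allow·J/r = 4.93×10^7 × 1.742×10^-7 / 0.0182 = 470.7 N·m.
ω = 2π·19.0 = 119.4 rad/s, so P_max = T_max·ω = 5.619×10^4 W.

56.2 kW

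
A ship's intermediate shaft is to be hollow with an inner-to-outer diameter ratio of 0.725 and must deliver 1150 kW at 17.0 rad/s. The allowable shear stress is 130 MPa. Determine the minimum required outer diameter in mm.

154 mm

ω = 17.0 rad/s, so T = P/ω = 1150×10³ / 17.00 = 67650 N·m.
For a hollow shaft with d_i/d_o = 0.725: τ_max = 16T/(π d_o³ (1−k⁴)), so d_o = [16T/(π τ_allow (1−k⁴))]^(1/3) = [16·67650/(π·1.30×10^8·0.7237)]^(1/3) = 0.1541 m.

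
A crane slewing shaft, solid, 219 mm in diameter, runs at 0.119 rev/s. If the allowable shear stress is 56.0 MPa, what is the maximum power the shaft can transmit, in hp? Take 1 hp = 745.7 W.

J = πd⁴/32 = π(0.219)⁴/32 = 2.258×10^-4 m⁴.
T_max = τ_allow·J/r = 5.60×10^7 × 2.258×10^-4 / 0.110 = 115500 N·m.
ω = 2π·0.119 = 0.7477 rad/s, so P_max = T_max·ω = 8.635×10^4 W.

116 hp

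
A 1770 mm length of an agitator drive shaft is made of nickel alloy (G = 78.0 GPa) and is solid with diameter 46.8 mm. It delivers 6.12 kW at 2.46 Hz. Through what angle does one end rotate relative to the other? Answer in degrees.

ω = 2π·2.46 = 15.46 rad/s, so T = P/ω = 6.12×10³ / 15.46 = 395.9 N·m.
J = πd⁴/32 = π(0.0468)⁴/32 = 4.710×10^-7 m⁴.
θ = T·L/(G·J) = 395.9 × 1.77 / (78.0×10⁹ × 4.710×10^-7) = 0.01908 rad.

1.09°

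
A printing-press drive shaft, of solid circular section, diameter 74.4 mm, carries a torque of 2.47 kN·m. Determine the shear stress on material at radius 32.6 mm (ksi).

J = πd⁴/32 = π(0.0744)⁴/32 = 3.008×10^-6 m⁴.
Shear stress varies linearly with radius: τ = T·r/J = 2470 × 0.0326 / 3.008×10^-6 = 2.677×10^7 Pa.

3.88 ksi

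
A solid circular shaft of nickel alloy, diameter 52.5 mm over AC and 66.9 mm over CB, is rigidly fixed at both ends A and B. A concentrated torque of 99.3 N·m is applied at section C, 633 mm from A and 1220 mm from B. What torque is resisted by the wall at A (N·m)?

Compatibility: T_A·a/J_AC = T_B·b/J_CB with T_A + T_B = T₀.
J_AC = 7.46×10^-7 m⁴, J_CB = 1.97×10^-6 m⁴, so T_A = T₀·(J_AC/a)/((J_AC/a)+(J_CB/b)) = 41.93 N·m, T_B = 57.37 N·m.

41.9 N·m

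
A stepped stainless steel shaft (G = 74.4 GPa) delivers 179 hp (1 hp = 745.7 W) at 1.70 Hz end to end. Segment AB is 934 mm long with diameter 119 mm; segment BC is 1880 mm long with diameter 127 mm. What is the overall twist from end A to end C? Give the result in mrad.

ω = 2π·1.70 = 10.68 rad/s, so T = P/ω = 179×745.7 / 10.68 = 12500 N·m.
J_AB = π(0.119)⁴/32 = 1.97×10^-5 m⁴; J_BC = π(0.127)⁴/32 = 2.55×10^-5 m⁴.
θ = (T/G)·Σ L_i/J_i = (12500/74.4×10⁹)·(0.934/1.97×10^-5 + 1.88/2.55×10^-5) = 0.02033 rad.

20.3 mrad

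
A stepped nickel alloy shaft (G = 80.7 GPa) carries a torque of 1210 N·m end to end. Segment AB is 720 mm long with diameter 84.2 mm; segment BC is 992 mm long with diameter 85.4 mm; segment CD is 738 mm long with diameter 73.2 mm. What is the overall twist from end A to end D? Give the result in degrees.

0.513°

J_AB = π(0.0842)⁴/32 = 4.93×10^-6 m⁴; J_BC = π(0.0854)⁴/32 = 5.22×10^-6 m⁴; J_CD = π(0.0732)⁴/32 = 2.82×10^-6 m⁴.
θ = (T/G)·Σ L_i/J_i = (1210/80.7×10⁹)·(0.720/4.93×10^-6 + 0.992/5.22×10^-6 + 0.738/2.82×10^-6) = 8.962×10^-3 rad.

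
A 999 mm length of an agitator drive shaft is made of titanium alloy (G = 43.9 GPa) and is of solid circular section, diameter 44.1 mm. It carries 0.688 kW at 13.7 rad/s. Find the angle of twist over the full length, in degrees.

0.176°

ω = 13.7 rad/s, so T = P/ω = 0.688×10³ / 13.70 = 50.22 N·m.
J = πd⁴/32 = π(0.0441)⁴/32 = 3.713×10^-7 m⁴.
θ = T·L/(G·J) = 50.22 × 0.999 / (43.9×10⁹ × 3.713×10^-7) = 3.078×10^-3 rad.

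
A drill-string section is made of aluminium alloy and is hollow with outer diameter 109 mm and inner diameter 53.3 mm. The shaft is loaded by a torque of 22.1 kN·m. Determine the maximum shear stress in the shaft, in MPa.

92.2 MPa

J = π(d_o⁴ − d_i⁴)/32 = π(0.109⁴ − 0.0533⁴)/32 = 1.307×10^-5 m⁴.
τ_max = T·r/J = 22100 × 0.0545 / 1.307×10^-5 = 9.218×10^7 Pa.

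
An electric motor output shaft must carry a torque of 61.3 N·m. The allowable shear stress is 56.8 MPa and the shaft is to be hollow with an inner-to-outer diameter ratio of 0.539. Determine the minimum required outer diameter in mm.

18.2 mm

For a hollow shaft with d_i/d_o = 0.539: τ_max = 16T/(π d_o³ (1−k⁴)), so d_o = [16T/(π τ_allow (1−k⁴))]^(1/3) = [16·61.30/(π·5.68×10^7·0.9156)]^(1/3) = 0.01817 m.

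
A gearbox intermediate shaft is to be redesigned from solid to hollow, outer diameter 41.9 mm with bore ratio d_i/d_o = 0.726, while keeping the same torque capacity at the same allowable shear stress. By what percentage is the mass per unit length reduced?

Equal τ_max and T ⇒ the solid shaft needs d_s³ = d_o³(1−k⁴), so d_s = 41.9·(1−0.726⁴)^(1/3) = 37.59 mm.
Area ratio A_h/A_s = d_o²(1−k²)/d_s² = (1−k²)/(1−k⁴)^(2/3) = 0.5875.
Mass saving = 1 − 0.5875 = 41.2 %.

41.2 %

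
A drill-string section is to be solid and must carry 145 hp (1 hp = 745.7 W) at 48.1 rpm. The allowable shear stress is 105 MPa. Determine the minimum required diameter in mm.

101 mm

ω = 2π·48.1/60 = 5.037 rad/s, so T = P/ω = 145×745.7 / 5.037 = 21470 N·m.
For a solid shaft τ_max = 16T/(πd³), so d = (16T/(π τ_allow))^(1/3) = (16·21470/(π·1.05×10^8))^(1/3) = 0.1014 m.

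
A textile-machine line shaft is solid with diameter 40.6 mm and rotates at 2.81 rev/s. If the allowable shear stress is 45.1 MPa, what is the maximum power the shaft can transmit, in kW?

J = πd⁴/32 = π(0.0406)⁴/32 = 2.667×10^-7 m⁴.
T_max = τ_allow·J/r = 4.51×10^7 × 2.667×10^-7 / 0.0203 = 592.6 N·m.
ω = 2π·2.81 = 17.66 rad/s, so P_max = T_max·ω = 1.046×10^4 W.

10.5 kW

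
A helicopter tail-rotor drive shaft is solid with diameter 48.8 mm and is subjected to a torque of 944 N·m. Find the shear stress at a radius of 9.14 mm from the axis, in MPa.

J = πd⁴/32 = π(0.0488)⁴/32 = 5.568×10^-7 m⁴.
Shear stress varies linearly with radius: τ = T·r/J = 944.0 × 0.00914 / 5.568×10^-7 = 1.550×10^7 Pa.

15.5 MPa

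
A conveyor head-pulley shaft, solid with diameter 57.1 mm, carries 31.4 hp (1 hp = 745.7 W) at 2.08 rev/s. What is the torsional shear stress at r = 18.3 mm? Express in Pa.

ω = 2π·2.08 = 13.07 rad/s, so T = P/ω = 31.4×745.7 / 13.07 = 1792 N·m.
J = πd⁴/32 = π(0.0571)⁴/32 = 1.044×10^-6 m⁴.
Shear stress varies linearly with radius: τ = T·r/J = 1792 × 0.0183 / 1.044×10^-6 = 3.142×10^7 Pa.

3.14e7 Pa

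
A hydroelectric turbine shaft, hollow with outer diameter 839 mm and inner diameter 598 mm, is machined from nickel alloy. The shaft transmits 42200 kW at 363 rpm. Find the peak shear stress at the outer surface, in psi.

ω = 2π·363/60 = 38.01 rad/s, so T = P/ω = 42200×10³ / 38.01 = 1.110e6 N·m.
J = π(d_o⁴ − d_i⁴)/32 = π(0.839⁴ − 0.598⁴)/32 = 0.03609 m⁴.
τ_max = T·r/J = 1.110e6 × 0.419 / 0.03609 = 1.290×10^7 Pa.

1870 psi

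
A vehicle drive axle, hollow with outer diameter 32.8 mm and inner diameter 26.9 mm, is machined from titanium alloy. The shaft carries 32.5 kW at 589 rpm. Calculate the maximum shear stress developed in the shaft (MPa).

139 MPa

ω = 2π·589/60 = 61.68 rad/s, so T = P/ω = 32.5×10³ / 61.68 = 526.9 N·m.
J = π(d_o⁴ − d_i⁴)/32 = π(0.0328⁴ − 0.0269⁴)/32 = 6.223×10^-8 m⁴.
τ_max = T·r/J = 526.9 × 0.0164 / 6.223×10^-8 = 1.389×10^8 Pa.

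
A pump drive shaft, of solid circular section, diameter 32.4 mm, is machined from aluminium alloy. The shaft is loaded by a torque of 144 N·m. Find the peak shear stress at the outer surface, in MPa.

J = πd⁴/32 = π(0.0324)⁴/32 = 1.082×10^-7 m⁴.
τ_max = T·r/J = 144.0 × 0.0162 / 1.082×10^-7 = 2.156×10^7 Pa.

21.6 MPa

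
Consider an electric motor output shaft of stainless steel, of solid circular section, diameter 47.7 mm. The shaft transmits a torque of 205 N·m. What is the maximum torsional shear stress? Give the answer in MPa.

J = πd⁴/32 = π(0.0477)⁴/32 = 5.082×10^-7 m⁴.
τ_max = T·r/J = 205.0 × 0.0239 / 5.082×10^-7 = 9.620×10^6 Pa.

9.62 MPa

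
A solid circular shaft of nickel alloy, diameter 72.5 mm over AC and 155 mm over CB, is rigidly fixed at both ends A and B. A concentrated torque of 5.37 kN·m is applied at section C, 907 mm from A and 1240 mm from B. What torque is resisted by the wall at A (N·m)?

330 N·m

Compatibility: T_A·a/J_AC = T_B·b/J_CB with T_A + T_B = T₀.
J_AC = 2.71×10^-6 m⁴, J_CB = 5.67×10^-5 m⁴, so T_A = T₀·(J_AC/a)/((J_AC/a)+(J_CB/b)) = 329.8 N·m, T_B = 5040 N·m.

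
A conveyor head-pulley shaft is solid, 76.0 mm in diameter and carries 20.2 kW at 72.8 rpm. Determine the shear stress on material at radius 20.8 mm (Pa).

1.68e7 Pa

ω = 2π·72.8/60 = 7.624 rad/s, so T = P/ω = 20.2×10³ / 7.624 = 2650 N·m.
J = πd⁴/32 = π(0.0760)⁴/32 = 3.275×10^-6 m⁴.
Shear stress varies linearly with radius: τ = T·r/J = 2650 × 0.0208 / 3.275×10^-6 = 1.683×10^7 Pa.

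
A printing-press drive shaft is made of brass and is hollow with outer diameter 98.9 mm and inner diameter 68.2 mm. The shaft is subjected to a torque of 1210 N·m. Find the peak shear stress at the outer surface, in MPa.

8.23 MPa

J = π(d_o⁴ − d_i⁴)/32 = π(0.0989⁴ − 0.0682⁴)/32 = 7.269×10^-6 m⁴.
τ_max = T·r/J = 1210 × 0.0495 / 7.269×10^-6 = 8.232×10^6 Pa.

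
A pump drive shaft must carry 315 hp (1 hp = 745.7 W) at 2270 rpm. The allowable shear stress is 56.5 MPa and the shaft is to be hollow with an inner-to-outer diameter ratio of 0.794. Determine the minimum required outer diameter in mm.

52.9 mm

ω = 2π·2270/60 = 237.7 rad/s, so T = P/ω = 315×745.7 / 237.7 = 988.1 N·m.
For a hollow shaft with d_i/d_o = 0.794: τ_max = 16T/(π d_o³ (1−k⁴)), so d_o = [16T/(π τ_allow (1−k⁴))]^(1/3) = [16·988.1/(π·5.65×10^7·0.6026)]^(1/3) = 0.05287 m.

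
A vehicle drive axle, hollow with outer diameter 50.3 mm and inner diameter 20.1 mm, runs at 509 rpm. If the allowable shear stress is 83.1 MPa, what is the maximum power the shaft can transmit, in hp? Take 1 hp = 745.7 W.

J = π(d_o⁴ − d_i⁴)/32 = π(0.0503⁴ − 0.0201⁴)/32 = 6.124×10^-7 m⁴.
T_max = τ_allow·J/r = 8.31×10^7 × 6.124×10^-7 / 0.0251 = 2024 N·m.
ω = 2π·509/60 = 53.30 rad/s, so P_max = T_max·ω = 1.079×10^5 W.

145 hp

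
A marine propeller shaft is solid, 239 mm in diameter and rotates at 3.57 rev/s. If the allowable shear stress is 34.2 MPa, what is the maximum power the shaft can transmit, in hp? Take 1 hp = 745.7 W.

2760 hp

J = πd⁴/32 = π(0.239)⁴/32 = 3.203×10^-4 m⁴.
T_max = τ_allow·J/r = 3.42×10^7 × 3.203×10^-4 / 0.119 = 91670 N·m.
ω = 2π·3.57 = 22.43 rad/s, so P_max = T_max·ω = 2.056×10^6 W.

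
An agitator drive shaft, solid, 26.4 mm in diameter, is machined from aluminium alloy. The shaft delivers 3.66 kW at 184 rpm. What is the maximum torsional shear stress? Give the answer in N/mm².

52.6 N/mm²

ω = 2π·184/60 = 19.27 rad/s, so T = P/ω = 3.66×10³ / 19.27 = 189.9 N·m.
J = πd⁴/32 = π(0.0264)⁴/32 = 4.769×10^-8 m⁴.
τ_max = T·r/J = 189.9 × 0.0132 / 4.769×10^-8 = 5.258×10^7 Pa.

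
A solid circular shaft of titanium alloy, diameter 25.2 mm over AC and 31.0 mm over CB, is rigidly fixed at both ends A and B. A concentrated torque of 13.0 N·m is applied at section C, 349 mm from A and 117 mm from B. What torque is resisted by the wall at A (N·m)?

1.66 N·m

Compatibility: T_A·a/J_AC = T_B·b/J_CB with T_A + T_B = T₀.
J_AC = 3.96×10^-8 m⁴, J_CB = 9.07×10^-8 m⁴, so T_A = T₀·(J_AC/a)/((J_AC/a)+(J_CB/b)) = 1.660 N·m, T_B = 11.34 N·m.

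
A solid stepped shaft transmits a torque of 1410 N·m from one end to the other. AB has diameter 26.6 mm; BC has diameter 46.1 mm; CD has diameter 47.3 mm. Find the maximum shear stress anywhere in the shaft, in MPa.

382 MPa

Under the same torque, τ_max = 16T/(πd³) is largest where d is smallest — segment AB (d = 26.6 mm).
τ_max = 16·1410/(π·(0.0266)³) = 3.815×10^8 Pa.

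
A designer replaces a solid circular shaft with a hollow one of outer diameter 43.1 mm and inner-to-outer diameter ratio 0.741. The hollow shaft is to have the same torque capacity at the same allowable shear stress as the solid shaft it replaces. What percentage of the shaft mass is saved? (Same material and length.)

42.7 %

Equal τ_max and T ⇒ the solid shaft needs d_s³ = d_o³(1−k⁴), so d_s = 43.1·(1−0.741⁴)^(1/3) = 38.24 mm.
Area ratio A_h/A_s = d_o²(1−k²)/d_s² = (1−k²)/(1−k⁴)^(2/3) = 0.5728.
Mass saving = 1 − 0.5728 = 42.7 %.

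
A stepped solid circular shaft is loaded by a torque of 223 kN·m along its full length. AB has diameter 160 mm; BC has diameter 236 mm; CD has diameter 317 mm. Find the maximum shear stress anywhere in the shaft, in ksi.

40.2 ksi

Under the same torque, τ_max = 16T/(πd³) is largest where d is smallest — segment AB (d = 160 mm).
τ_max = 16·223000/(π·(0.160)³) = 2.773×10^8 Pa.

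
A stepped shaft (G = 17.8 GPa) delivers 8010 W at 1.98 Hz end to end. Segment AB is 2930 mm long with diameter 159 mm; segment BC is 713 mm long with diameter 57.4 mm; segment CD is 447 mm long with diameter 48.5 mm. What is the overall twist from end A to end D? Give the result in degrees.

3.19°

ω = 2π·1.98 = 12.44 rad/s, so T = P/ω = 8010 / 12.44 = 643.9 N·m.
J_AB = π(0.159)⁴/32 = 6.27×10^-5 m⁴; J_BC = π(0.0574)⁴/32 = 1.07×10^-6 m⁴; J_CD = π(0.0485)⁴/32 = 5.43×10^-7 m⁴.
θ = (T/G)·Σ L_i/J_i = (643.9/17.8×10⁹)·(2.93/6.27×10^-5 + 0.713/1.07×10^-6 + 0.447/5.43×10^-7) = 0.05565 rad.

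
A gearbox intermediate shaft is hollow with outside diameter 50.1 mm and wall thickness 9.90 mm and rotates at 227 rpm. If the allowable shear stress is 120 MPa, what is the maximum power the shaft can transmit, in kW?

61.0 kW

J = π(d_o⁴ − d_i⁴)/32 = π(0.0501⁴ − 0.0303⁴)/32 = 5.358×10^-7 m⁴.
T_max = τ_allow·J/r = 1.20×10^8 × 5.358×10^-7 / 0.0250 = 2567 N·m.
ω = 2π·227/60 = 23.77 rad/s, so P_max = T_max·ω = 6.101×10^4 W.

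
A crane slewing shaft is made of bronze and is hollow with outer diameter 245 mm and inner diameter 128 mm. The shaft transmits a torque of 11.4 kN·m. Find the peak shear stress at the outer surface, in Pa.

4.27e6 Pa

J = π(d_o⁴ − d_i⁴)/32 = π(0.245⁴ − 0.128⁴)/32 = 3.274×10^-4 m⁴.
τ_max = T·r/J = 11400 × 0.122 / 3.274×10^-4 = 4.266×10^6 Pa.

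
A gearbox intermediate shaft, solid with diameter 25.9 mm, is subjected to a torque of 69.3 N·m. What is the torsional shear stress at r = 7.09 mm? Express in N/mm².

11.1 N/mm²

J = πd⁴/32 = π(0.0259)⁴/32 = 4.418×10^-8 m⁴.
Shear stress varies linearly with radius: τ = T·r/J = 69.30 × 0.00709 / 4.418×10^-8 = 1.112×10^7 Pa.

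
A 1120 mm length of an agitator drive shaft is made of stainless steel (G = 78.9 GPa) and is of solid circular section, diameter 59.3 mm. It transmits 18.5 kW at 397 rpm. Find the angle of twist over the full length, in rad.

0.00520 rad

ω = 2π·397/60 = 41.57 rad/s, so T = P/ω = 18.5×10³ / 41.57 = 445.0 N·m.
J = πd⁴/32 = π(0.0593)⁴/32 = 1.214×10^-6 m⁴.
θ = T·L/(G·J) = 445.0 × 1.12 / (78.9×10⁹ × 1.214×10^-6) = 5.203×10^-3 rad.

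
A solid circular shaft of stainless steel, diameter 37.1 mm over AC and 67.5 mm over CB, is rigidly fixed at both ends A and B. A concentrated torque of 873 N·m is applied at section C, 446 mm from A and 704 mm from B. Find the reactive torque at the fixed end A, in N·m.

Compatibility: T_A·a/J_AC = T_B·b/J_CB with T_A + T_B = T₀.
J_AC = 1.86×10^-7 m⁴, J_CB = 2.04×10^-6 m⁴, so T_A = T₀·(J_AC/a)/((J_AC/a)+(J_CB/b)) = 109.9 N·m, T_B = 763.1 N·m.

110 N·m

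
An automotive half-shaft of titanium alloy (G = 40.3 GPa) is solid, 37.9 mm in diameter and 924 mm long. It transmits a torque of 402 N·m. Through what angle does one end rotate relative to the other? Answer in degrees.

2.61°

J = πd⁴/32 = π(0.0379)⁴/32 = 2.026×10^-7 m⁴.
θ = T·L/(G·J) = 402.0 × 0.924 / (40.3×10⁹ × 2.026×10^-7) = 0.04550 rad.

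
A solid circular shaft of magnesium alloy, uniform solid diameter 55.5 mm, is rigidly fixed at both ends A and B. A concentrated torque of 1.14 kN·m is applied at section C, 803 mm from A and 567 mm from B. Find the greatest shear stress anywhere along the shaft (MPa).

19.9 MPa

With uniform GJ and both ends fixed, compatibility θ_AC = θ_CB gives T_A·a = T_B·b, together with T_A + T_B = T₀.
T_A = T₀·b/(a+b) = 1140·567/1370 = 471.8 N·m; T_B = 668.2 N·m.
τ in each portion: τ_AC = 1.41×10^7 Pa, τ_CB = 1.99×10^7 Pa; maximum is in CB.
τ_max = T_CB·r/J = 668.2·0.0278/9.31×10^-7 = 1.991×10^7 Pa.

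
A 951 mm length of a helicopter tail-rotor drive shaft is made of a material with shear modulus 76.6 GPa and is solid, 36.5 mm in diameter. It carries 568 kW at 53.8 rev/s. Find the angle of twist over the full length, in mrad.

ω = 2π·53.8 = 338.0 rad/s, so T = P/ω = 568×10³ / 338.0 = 1680 N·m.
J = πd⁴/32 = π(0.0365)⁴/32 = 1.742×10^-7 m⁴.
θ = T·L/(G·J) = 1680 × 0.951 / (76.6×10⁹ × 1.742×10^-7) = 0.1197 rad.

120 mrad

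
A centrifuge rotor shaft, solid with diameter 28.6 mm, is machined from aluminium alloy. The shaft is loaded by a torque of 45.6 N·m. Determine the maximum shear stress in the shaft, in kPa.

9930 kPa

J = πd⁴/32 = π(0.0286)⁴/32 = 6.568×10^-8 m⁴.
τ_max = T·r/J = 45.60 × 0.0143 / 6.568×10^-8 = 9.927×10^6 Pa.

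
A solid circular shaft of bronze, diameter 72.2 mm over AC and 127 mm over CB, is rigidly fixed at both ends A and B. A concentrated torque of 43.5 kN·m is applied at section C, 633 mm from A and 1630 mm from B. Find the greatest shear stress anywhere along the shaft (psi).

18100 psi

Compatibility: T_A·a/J_AC = T_B·b/J_CB with T_A + T_B = T₀.
J_AC = 2.67×10^-6 m⁴, J_CB = 2.55×10^-5 m⁴, so T_A = T₀·(J_AC/a)/((J_AC/a)+(J_CB/b)) = 9220 N·m, T_B = 34280 N·m.
τ in each portion: τ_AC = 1.25×10^8 Pa, τ_CB = 8.52×10^7 Pa; maximum is in AC.
τ_max = T_AC·r/J = 9220·0.0361/2.67×10^-6 = 1.248×10^8 Pa.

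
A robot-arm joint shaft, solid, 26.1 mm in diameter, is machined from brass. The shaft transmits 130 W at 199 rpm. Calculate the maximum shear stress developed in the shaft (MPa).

1.79 MPa

ω = 2π·199/60 = 20.84 rad/s, so T = P/ω = 130 / 20.84 = 6.238 N·m.
J = πd⁴/32 = π(0.0261)⁴/32 = 4.556×10^-8 m⁴.
τ_max = T·r/J = 6.238 × 0.0131 / 4.556×10^-8 = 1.787×10^6 Pa.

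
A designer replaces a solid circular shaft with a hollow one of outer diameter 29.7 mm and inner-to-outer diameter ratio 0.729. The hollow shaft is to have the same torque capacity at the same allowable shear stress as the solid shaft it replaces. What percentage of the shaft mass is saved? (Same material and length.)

Equal τ_max and T ⇒ the solid shaft needs d_s³ = d_o³(1−k⁴), so d_s = 29.7·(1−0.729⁴)^(1/3) = 26.59 mm.
Area ratio A_h/A_s = d_o²(1−k²)/d_s² = (1−k²)/(1−k⁴)^(2/3) = 0.5846.
Mass saving = 1 − 0.5846 = 41.5 %.

41.5 %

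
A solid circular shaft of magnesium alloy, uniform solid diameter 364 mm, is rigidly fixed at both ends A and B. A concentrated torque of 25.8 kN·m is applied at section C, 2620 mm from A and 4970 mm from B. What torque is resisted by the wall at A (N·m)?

16900 N·m

With uniform GJ and both ends fixed, compatibility θ_AC = θ_CB gives T_A·a = T_B·b, together with T_A + T_B = T₀.
T_A = T₀·b/(a+b) = 25800·4970/7590 = 16890 N·m; T_B = 8906 N·m.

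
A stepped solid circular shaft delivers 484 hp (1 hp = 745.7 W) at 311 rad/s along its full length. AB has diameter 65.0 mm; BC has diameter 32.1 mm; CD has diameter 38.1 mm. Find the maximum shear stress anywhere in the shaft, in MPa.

ω = 311 rad/s, so T = P/ω = 484×745.7 / 311.0 = 1161 N·m.
Under the same torque, τ_max = 16T/(πd³) is largest where d is smallest — segment BC (d = 32.1 mm).
τ_max = 16·1161/(π·(0.0321)³) = 1.787×10^8 Pa.

179 MPa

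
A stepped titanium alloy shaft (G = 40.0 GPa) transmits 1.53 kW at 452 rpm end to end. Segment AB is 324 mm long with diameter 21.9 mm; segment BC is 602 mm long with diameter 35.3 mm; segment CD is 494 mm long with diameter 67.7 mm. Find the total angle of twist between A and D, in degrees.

ω = 2π·452/60 = 47.33 rad/s, so T = P/ω = 1.53×10³ / 47.33 = 32.32 N·m.
J_AB = π(0.0219)⁴/32 = 2.26×10^-8 m⁴; J_BC = π(0.0353)⁴/32 = 1.52×10^-7 m⁴; J_CD = π(0.0677)⁴/32 = 2.06×10^-6 m⁴.
θ = (T/G)·Σ L_i/J_i = (32.32/40.0×10⁹)·(0.324/2.26×10^-8 + 0.602/1.52×10^-7 + 0.494/2.06×10^-6) = 0.01498 rad.

0.858°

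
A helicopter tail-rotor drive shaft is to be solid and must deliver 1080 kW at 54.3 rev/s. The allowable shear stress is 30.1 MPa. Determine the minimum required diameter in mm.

ω = 2π·54.3 = 341.2 rad/s, so T = P/ω = 1080×10³ / 341.2 = 3166 N·m.
For a solid shaft τ_max = 16T/(πd³), so d = (16T/(π τ_allow))^(1/3) = (16·3166/(π·3.01×10^7))^(1/3) = 0.08121 m.

81.2 mm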